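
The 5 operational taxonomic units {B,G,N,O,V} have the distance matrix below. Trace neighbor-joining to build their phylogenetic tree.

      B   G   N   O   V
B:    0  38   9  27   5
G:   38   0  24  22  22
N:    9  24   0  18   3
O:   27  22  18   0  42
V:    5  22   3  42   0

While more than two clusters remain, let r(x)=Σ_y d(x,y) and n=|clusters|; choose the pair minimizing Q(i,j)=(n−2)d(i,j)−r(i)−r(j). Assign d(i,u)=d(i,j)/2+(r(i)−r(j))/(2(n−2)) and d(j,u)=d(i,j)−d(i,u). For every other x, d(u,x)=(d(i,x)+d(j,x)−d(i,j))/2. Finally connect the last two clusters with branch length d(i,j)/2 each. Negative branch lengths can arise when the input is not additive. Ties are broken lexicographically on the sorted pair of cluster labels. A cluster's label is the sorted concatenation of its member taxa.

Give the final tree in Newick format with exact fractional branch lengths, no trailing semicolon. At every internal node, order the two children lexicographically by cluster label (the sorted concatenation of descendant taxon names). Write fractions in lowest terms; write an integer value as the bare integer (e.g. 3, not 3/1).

(((B:33/8,V:7/8):49/8,(G:21/2,O:23/2):101/8):-21/16,N:-21/16)

step 1: merge (G,O) at d=22, Q=-149; branch lengths G→21/2, O→23/2; new cluster GO
  updated: d(B,GO)=43/2, d(GO,N)=10, d(GO,V)=21
step 2: merge (B,V) at d=5, Q=-109/2; branch lengths B→33/8, V→7/8; new cluster BV
  updated: d(BV,GO)=75/4, d(BV,N)=7/2
step 3: merge (BV,GO) at d=75/4, Q=-129/4; branch lengths BV→49/8, GO→101/8; new cluster BGOV
  updated: d(BGOV,N)=-21/8
step 4: merge (BGOV,N) at d=-21/8; branch lengths BGOV→-21/16, N→-21/16; new cluster BGNOV
final tree: (((B:33/8,V:7/8):49/8,(G:21/2,O:23/2):101/8):-21/16,N:-21/16)
total length: 345/8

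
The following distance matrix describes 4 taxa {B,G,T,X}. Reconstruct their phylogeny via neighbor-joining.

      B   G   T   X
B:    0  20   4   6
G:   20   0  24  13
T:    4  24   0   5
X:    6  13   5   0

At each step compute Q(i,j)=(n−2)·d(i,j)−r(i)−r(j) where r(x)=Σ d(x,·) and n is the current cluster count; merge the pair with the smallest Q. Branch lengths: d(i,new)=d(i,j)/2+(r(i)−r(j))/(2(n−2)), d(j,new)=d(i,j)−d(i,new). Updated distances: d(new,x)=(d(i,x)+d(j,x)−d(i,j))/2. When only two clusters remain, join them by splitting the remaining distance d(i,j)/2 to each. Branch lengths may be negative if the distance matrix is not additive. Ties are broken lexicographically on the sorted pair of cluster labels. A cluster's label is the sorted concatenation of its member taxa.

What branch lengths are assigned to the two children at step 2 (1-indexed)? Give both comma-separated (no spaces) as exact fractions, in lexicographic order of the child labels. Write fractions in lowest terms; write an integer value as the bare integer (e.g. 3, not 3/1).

21/4,59/4

1. join B+T (d=4, Q=-55) ⇒ BT; edges |B|=5/4, |T|=11/4
  updated: d(BT,G)=20, d(BT,X)=7/2
2. join BT+G (d=20, Q=-73/2) ⇒ BGT; edges |BT|=21/4, |G|=59/4
  updated: d(BGT,X)=-7/4
3. join BGT+X (d=-7/4) ⇒ BGTX; edges |BGT|=-7/8, |X|=-7/8
final tree: (((B:5/4,T:11/4):21/4,G:59/4):-7/8,X:-7/8)
total length: 89/4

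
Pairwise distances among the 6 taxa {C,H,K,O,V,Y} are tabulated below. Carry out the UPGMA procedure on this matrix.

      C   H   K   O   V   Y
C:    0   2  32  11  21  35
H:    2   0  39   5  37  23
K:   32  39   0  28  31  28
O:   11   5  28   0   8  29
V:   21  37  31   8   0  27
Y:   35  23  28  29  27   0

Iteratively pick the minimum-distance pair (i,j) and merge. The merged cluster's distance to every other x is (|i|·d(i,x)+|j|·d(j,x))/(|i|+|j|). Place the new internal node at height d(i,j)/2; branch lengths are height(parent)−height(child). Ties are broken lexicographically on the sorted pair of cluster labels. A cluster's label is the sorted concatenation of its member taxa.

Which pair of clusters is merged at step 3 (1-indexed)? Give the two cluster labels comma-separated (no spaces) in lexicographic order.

1. join C+H (d=2) ⇒ CH; edges |C|=1, |H|=1
  updated: d(CH,K)=71/2, d(CH,O)=8, d(CH,V)=29, d(CH,Y)=29
2. join CH+O (d=8) ⇒ CHO; edges |CH|=3, |O|=4
  updated: d(CHO,K)=33, d(CHO,V)=22, d(CHO,Y)=29
3. join CHO+V (d=22) ⇒ CHOV; edges |CHO|=7, |V|=11
  updated: d(CHOV,K)=65/2, d(CHOV,Y)=57/2
4. join K+Y (d=28) ⇒ KY; edges |K|=14, |Y|=14
  updated: d(CHOV,KY)=61/2
5. join CHOV+KY (d=61/2) ⇒ CHKOVY; edges |CHOV|=17/4, |KY|=5/4
final tree: ((((C:1,H:1):3,O:4):7,V:11):17/4,(K:14,Y:14):5/4)
total length: 121/2

CHO,V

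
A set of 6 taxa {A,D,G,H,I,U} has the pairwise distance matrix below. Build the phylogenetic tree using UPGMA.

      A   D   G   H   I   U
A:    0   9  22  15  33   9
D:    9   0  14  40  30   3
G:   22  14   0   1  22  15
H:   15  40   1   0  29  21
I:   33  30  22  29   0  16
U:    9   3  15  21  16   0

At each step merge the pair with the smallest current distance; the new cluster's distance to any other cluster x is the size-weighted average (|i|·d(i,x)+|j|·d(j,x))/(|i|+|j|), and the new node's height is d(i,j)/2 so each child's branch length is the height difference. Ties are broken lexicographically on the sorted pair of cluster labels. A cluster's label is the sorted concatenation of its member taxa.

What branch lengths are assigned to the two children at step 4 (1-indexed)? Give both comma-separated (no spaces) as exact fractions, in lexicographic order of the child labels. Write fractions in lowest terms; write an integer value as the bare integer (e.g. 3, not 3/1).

73/12,121/12

step 1: merge (G,H) at d=1; branch lengths G→1/2, H→1/2; new cluster GH
  updated: d(A,GH)=37/2, d(D,GH)=27, d(GH,I)=51/2, d(GH,U)=18
step 2: merge (D,U) at d=3; branch lengths D→3/2, U→3/2; new cluster DU
  updated: d(A,DU)=9, d(DU,GH)=45/2, d(DU,I)=23
step 3: merge (A,DU) at d=9; branch lengths A→9/2, DU→3; new cluster ADU
  updated: d(ADU,GH)=127/6, d(ADU,I)=79/3
step 4: merge (ADU,GH) at d=127/6; branch lengths ADU→73/12, GH→121/12; new cluster ADGHU
  updated: d(ADGHU,I)=26
step 5: merge (ADGHU,I) at d=26; branch lengths ADGHU→29/12, I→13; new cluster ADGHIU
final tree: (((A:9/2,(D:3/2,U:3/2):3):73/12,(G:1/2,H:1/2):121/12):29/12,I:13)
total length: 517/12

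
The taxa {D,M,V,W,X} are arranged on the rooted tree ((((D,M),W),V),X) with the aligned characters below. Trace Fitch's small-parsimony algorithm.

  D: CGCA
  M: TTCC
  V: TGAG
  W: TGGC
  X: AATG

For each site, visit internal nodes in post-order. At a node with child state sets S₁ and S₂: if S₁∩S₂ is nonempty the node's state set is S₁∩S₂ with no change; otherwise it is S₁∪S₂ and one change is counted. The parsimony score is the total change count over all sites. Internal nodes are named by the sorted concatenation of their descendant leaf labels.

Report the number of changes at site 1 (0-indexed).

[col 0] DM: children D:{C}, M:{T} ∪→ {C,T}; cost 1
[col 0] DMW: children DM:{C,T}, W:{T} ∩→ {T}; cost 0
[col 0] DMVW: children DMW:{T}, V:{T} ∩→ {T}; cost 0
[col 0] DMVWX: children DMVW:{T}, X:{A} ∪→ {A,T}; cost 1
[col 1] DM: children D:{G}, M:{T} ∪→ {G,T}; cost 1
[col 1] DMW: children DM:{G,T}, W:{G} ∩→ {G}; cost 0
[col 1] DMVW: children DMW:{G}, V:{G} ∩→ {G}; cost 0
[col 1] DMVWX: children DMVW:{G}, X:{A} ∪→ {A,G}; cost 1
[col 2] DM: children D:{C}, M:{C} ∩→ {C}; cost 0
[col 2] DMW: children DM:{C}, W:{G} ∪→ {C,G}; cost 1
[col 2] DMVW: children DMW:{C,G}, V:{A} ∪→ {A,C,G}; cost 1
[col 2] DMVWX: children DMVW:{A,C,G}, X:{T} ∪→ {A,C,G,T}; cost 1
[col 3] DM: children D:{A}, M:{C} ∪→ {A,C}; cost 1
[col 3] DMW: children DM:{A,C}, W:{C} ∩→ {C}; cost 0
[col 3] DMVW: children DMW:{C}, V:{G} ∪→ {C,G}; cost 1
[col 3] DMVWX: children DMVW:{C,G}, X:{G} ∩→ {G}; cost 0
per-site changes: [2, 2, 3, 2]; total = 9

2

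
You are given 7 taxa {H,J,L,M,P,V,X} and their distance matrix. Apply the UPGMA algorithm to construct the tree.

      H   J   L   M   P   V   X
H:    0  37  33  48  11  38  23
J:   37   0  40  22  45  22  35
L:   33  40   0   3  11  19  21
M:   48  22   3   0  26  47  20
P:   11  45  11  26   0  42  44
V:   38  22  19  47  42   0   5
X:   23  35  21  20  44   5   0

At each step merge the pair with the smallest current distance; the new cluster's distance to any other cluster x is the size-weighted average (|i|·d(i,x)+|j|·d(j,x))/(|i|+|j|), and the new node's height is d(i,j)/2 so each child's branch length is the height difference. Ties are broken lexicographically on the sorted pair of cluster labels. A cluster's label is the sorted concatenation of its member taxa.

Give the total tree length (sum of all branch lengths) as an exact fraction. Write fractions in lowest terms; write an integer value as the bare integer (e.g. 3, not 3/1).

1449/20

iteration 1: select L,M (d=3); attach at lengths (3/2, 3/2); label the merged cluster LM
  updated: d(H,LM)=81/2, d(J,LM)=31, d(LM,P)=37/2, d(LM,V)=33, d(LM,X)=41/2
iteration 2: select V,X (d=5); attach at lengths (5/2, 5/2); label the merged cluster VX
  updated: d(H,VX)=61/2, d(J,VX)=57/2, d(LM,VX)=107/4, d(P,VX)=43
iteration 3: select H,P (d=11); attach at lengths (11/2, 11/2); label the merged cluster HP
  updated: d(HP,J)=41, d(HP,LM)=59/2, d(HP,VX)=147/4
iteration 4: select LM,VX (d=107/4); attach at lengths (95/8, 87/8); label the merged cluster LMVX
  updated: d(HP,LMVX)=265/8, d(J,LMVX)=119/4
iteration 5: select J,LMVX (d=119/4); attach at lengths (119/8, 3/2); label the merged cluster JLMVX
  updated: d(HP,JLMVX)=347/10
iteration 6: select HP,JLMVX (d=347/10); attach at lengths (237/20, 99/40); label the merged cluster HJLMPVX
final tree: ((H:11/2,P:11/2):237/20,(J:119/8,((L:3/2,M:3/2):95/8,(V:5/2,X:5/2):87/8):3/2):99/40)
total length: 1449/20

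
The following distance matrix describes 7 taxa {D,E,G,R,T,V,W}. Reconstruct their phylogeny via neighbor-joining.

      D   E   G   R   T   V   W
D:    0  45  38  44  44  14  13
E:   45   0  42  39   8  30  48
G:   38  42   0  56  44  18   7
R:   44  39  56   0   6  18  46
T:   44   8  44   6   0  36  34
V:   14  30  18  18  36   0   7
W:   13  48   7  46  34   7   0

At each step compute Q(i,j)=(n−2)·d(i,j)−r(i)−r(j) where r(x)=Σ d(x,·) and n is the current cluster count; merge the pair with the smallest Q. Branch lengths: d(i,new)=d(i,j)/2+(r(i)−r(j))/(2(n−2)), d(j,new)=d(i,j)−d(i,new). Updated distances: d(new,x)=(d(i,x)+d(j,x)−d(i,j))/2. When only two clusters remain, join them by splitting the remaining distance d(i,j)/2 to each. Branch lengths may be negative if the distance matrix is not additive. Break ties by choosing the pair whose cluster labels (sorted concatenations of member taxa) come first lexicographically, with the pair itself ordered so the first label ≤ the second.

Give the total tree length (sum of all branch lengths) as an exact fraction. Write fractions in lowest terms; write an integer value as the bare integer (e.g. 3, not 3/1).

step 1: merge (R,T) at d=6, Q=-351; branch lengths R→67/10, T→-7/10; new cluster RT
  updated: d(D,RT)=41, d(E,RT)=41/2, d(G,RT)=47, d(RT,V)=24, d(RT,W)=37
step 2: merge (E,RT) at d=41/2, Q=-273; branch lengths E→49/4, RT→33/4; new cluster ERT
  updated: d(D,ERT)=131/4, d(ERT,G)=137/4, d(ERT,V)=67/4, d(ERT,W)=129/4
step 3: merge (G,W) at d=7, Q=-271/2; branch lengths G→59/6, W→-17/6; new cluster GW
  updated: d(D,GW)=22, d(ERT,GW)=119/4, d(GW,V)=9
step 4: merge (D,GW) at d=22, Q=-171/2; branch lengths D→13, GW→9; new cluster DGW
  updated: d(DGW,ERT)=81/4, d(DGW,V)=1/2
step 5: merge (DGW,ERT) at d=81/4, Q=-75/2; branch lengths DGW→2, ERT→73/4; new cluster DEGRTW
  updated: d(DEGRTW,V)=-3/2
step 6: merge (DEGRTW,V) at d=-3/2; branch lengths DEGRTW→-3/4, V→-3/4; new cluster DEGRTVW
final tree: (((D:13,(G:59/6,W:-17/6):9):2,(E:49/4,(R:67/10,T:-7/10):33/4):73/4):-3/4,V:-3/4)
total length: 297/4

297/4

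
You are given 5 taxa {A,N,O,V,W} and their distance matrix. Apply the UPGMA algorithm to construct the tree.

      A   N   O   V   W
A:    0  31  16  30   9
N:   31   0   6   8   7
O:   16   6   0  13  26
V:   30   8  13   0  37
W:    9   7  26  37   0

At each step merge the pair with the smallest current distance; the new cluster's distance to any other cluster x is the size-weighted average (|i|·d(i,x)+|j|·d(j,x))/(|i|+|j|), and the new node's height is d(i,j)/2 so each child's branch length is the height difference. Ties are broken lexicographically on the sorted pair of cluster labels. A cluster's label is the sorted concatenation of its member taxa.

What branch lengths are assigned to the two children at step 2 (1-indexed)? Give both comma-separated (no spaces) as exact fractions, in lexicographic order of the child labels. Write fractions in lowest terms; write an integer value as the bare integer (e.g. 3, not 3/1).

9/2,9/2

step 1: merge (N,O) at d=6; branch lengths N→3, O→3; new cluster NO
  updated: d(A,NO)=47/2, d(NO,V)=21/2, d(NO,W)=33/2
step 2: merge (A,W) at d=9; branch lengths A→9/2, W→9/2; new cluster AW
  updated: d(AW,NO)=20, d(AW,V)=67/2
step 3: merge (NO,V) at d=21/2; branch lengths NO→9/4, V→21/4; new cluster NOV
  updated: d(AW,NOV)=49/2
step 4: merge (AW,NOV) at d=49/2; branch lengths AW→31/4, NOV→7; new cluster ANOVW
final tree: ((A:9/2,W:9/2):31/4,((N:3,O:3):9/4,V:21/4):7)
total length: 149/4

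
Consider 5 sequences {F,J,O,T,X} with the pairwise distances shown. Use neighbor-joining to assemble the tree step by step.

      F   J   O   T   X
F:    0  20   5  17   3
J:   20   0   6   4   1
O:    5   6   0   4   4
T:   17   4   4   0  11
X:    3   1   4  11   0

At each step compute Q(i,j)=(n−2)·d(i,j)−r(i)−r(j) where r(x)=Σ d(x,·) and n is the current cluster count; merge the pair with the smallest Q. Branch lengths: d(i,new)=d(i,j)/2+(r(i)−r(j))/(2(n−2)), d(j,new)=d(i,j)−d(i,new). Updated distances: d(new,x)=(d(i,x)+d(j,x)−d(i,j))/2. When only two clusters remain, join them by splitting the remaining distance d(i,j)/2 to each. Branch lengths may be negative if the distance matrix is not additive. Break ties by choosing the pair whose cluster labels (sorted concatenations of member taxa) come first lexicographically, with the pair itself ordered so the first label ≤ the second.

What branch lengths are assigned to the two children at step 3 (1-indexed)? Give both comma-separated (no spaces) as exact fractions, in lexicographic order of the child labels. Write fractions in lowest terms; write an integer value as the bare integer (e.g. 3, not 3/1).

35/8,13/8

iteration 1: select F,X (d=3, Q=-55); attach at lengths (35/6, -17/6); label the merged cluster FX
  updated: d(FX,J)=9, d(FX,O)=3, d(FX,T)=25/2
iteration 2: select FX,O (d=3, Q=-63/2); attach at lengths (35/8, -11/8); label the merged cluster FOX
  updated: d(FOX,J)=6, d(FOX,T)=27/4
iteration 3: select FOX,J (d=6, Q=-67/4); attach at lengths (35/8, 13/8); label the merged cluster FJOX
  updated: d(FJOX,T)=19/8
iteration 4: select FJOX,T (d=19/8); attach at lengths (19/16, 19/16); label the merged cluster FJOTX
final tree: ((((F:35/6,X:-17/6):35/8,O:-11/8):35/8,J:13/8):19/16,T:19/16)
total length: 115/8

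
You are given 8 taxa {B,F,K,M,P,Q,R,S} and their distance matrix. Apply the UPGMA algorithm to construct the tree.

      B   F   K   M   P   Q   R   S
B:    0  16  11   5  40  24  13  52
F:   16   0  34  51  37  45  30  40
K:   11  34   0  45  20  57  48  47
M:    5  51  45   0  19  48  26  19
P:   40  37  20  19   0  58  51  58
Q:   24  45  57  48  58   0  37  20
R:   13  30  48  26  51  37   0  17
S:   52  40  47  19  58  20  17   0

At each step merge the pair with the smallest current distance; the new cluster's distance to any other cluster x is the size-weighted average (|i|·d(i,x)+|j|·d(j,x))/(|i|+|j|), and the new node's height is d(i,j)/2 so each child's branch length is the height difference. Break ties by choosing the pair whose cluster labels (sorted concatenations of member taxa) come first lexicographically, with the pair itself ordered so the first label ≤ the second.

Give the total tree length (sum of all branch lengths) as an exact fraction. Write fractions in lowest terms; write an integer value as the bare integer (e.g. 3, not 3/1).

1. join B+M (d=5) ⇒ BM; edges |B|=5/2, |M|=5/2
  updated: d(BM,F)=67/2, d(BM,K)=28, d(BM,P)=59/2, d(BM,Q)=36, d(BM,R)=39/2, d(BM,S)=71/2
2. join R+S (d=17) ⇒ RS; edges |R|=17/2, |S|=17/2
  updated: d(BM,RS)=55/2, d(F,RS)=35, d(K,RS)=95/2, d(P,RS)=109/2, d(Q,RS)=57/2
3. join K+P (d=20) ⇒ KP; edges |K|=10, |P|=10
  updated: d(BM,KP)=115/4, d(F,KP)=71/2, d(KP,Q)=115/2, d(KP,RS)=51
4. join BM+RS (d=55/2) ⇒ BMRS; edges |BM|=45/4, |RS|=21/4
  updated: d(BMRS,F)=137/4, d(BMRS,KP)=319/8, d(BMRS,Q)=129/4
5. join BMRS+Q (d=129/4) ⇒ BMQRS; edges |BMRS|=19/8, |Q|=129/8
  updated: d(BMQRS,F)=182/5, d(BMQRS,KP)=217/5
6. join F+KP (d=71/2) ⇒ FKP; edges |F|=71/4, |KP|=31/4
  updated: d(BMQRS,FKP)=616/15
7. join BMQRS+FKP (d=616/15) ⇒ BFKMPQRS; edges |BMQRS|=529/120, |FKP|=167/60
final tree: ((((B:5/2,M:5/2):45/4,(R:17/2,S:17/2):21/4):19/8,Q:129/8):529/120,(F:71/4,(K:10,P:10):31/4):167/60)
total length: 13163/120

13163/120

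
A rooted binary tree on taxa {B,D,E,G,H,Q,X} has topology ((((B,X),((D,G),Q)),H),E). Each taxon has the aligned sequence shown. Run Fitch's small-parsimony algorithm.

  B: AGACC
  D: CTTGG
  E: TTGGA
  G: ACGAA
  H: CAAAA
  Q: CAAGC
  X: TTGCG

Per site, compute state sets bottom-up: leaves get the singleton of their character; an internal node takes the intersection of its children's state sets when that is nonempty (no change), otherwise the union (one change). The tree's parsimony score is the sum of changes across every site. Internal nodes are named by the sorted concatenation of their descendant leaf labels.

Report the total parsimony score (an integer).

BX@0: {A} ∪ {T} = {A,T} (union, +1)
DG@0: {C} ∪ {A} = {A,C} (union, +1)
DGQ@0: {A,C} ∩ {C} = {C} (intersection, +0)
BDGQX@0: {A,T} ∪ {C} = {A,C,T} (union, +1)
BDGHQX@0: {A,C,T} ∩ {C} = {C} (intersection, +0)
BDEGHQX@0: {C} ∪ {T} = {C,T} (union, +1)
BX@1: {G} ∪ {T} = {G,T} (union, +1)
DG@1: {T} ∪ {C} = {C,T} (union, +1)
DGQ@1: {C,T} ∪ {A} = {A,C,T} (union, +1)
BDGQX@1: {G,T} ∩ {A,C,T} = {T} (intersection, +0)
BDGHQX@1: {T} ∪ {A} = {A,T} (union, +1)
BDEGHQX@1: {A,T} ∩ {T} = {T} (intersection, +0)
BX@2: {A} ∪ {G} = {A,G} (union, +1)
DG@2: {T} ∪ {G} = {G,T} (union, +1)
DGQ@2: {G,T} ∪ {A} = {A,G,T} (union, +1)
BDGQX@2: {A,G} ∩ {A,G,T} = {A,G} (intersection, +0)
BDGHQX@2: {A,G} ∩ {A} = {A} (intersection, +0)
BDEGHQX@2: {A} ∪ {G} = {A,G} (union, +1)
BX@3: {C} ∩ {C} = {C} (intersection, +0)
DG@3: {G} ∪ {A} = {A,G} (union, +1)
DGQ@3: {A,G} ∩ {G} = {G} (intersection, +0)
BDGQX@3: {C} ∪ {G} = {C,G} (union, +1)
BDGHQX@3: {C,G} ∪ {A} = {A,C,G} (union, +1)
BDEGHQX@3: {A,C,G} ∩ {G} = {G} (intersection, +0)
BX@4: {C} ∪ {G} = {C,G} (union, +1)
DG@4: {G} ∪ {A} = {A,G} (union, +1)
DGQ@4: {A,G} ∪ {C} = {A,C,G} (union, +1)
BDGQX@4: {C,G} ∩ {A,C,G} = {C,G} (intersection, +0)
BDGHQX@4: {C,G} ∪ {A} = {A,C,G} (union, +1)
BDEGHQX@4: {A,C,G} ∩ {A} = {A} (intersection, +0)
per-site changes: [4, 4, 4, 3, 4]; total = 19

19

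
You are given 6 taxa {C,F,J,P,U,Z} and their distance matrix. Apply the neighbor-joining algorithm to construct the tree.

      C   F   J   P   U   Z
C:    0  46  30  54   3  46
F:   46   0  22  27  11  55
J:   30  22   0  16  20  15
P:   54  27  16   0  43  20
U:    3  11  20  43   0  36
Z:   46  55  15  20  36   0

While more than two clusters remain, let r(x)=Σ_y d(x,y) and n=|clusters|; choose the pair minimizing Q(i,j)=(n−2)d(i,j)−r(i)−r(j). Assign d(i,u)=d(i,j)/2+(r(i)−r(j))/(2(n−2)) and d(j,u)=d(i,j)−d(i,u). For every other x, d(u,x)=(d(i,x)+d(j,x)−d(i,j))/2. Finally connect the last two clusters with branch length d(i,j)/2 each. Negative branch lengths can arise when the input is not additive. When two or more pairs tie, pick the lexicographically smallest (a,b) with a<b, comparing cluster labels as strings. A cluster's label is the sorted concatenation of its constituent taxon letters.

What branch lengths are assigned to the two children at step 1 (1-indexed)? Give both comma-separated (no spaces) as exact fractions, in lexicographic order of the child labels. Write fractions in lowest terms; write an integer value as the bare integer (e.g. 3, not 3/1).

1. join C+U (d=3, Q=-280) ⇒ CU; edges |C|=39/4, |U|=-27/4
  updated: d(CU,F)=27, d(CU,J)=47/2, d(CU,P)=47, d(CU,Z)=79/2
2. join CU+F (d=27, Q=-187) ⇒ CFU; edges |CU|=29/2, |F|=25/2
  updated: d(CFU,J)=37/4, d(CFU,P)=47/2, d(CFU,Z)=135/4
3. join CFU+J (d=37/4, Q=-353/4) ⇒ CFJU; edges |CFU|=179/16, |J|=-31/16
  updated: d(CFJU,P)=121/8, d(CFJU,Z)=79/4
4. join CFJU+P (d=121/8, Q=-439/8) ⇒ CFJPU; edges |CFJU|=119/16, |P|=123/16
  updated: d(CFJPU,Z)=197/16
5. join CFJPU+Z (d=197/16) ⇒ CFJPUZ; edges |CFJPU|=197/32, |Z|=197/32
final tree: (((((C:39/4,U:-27/4):29/2,F:25/2):179/16,J:-31/16):119/16,P:123/16):197/32,Z:197/32)
total length: 1067/16

39/4,-27/4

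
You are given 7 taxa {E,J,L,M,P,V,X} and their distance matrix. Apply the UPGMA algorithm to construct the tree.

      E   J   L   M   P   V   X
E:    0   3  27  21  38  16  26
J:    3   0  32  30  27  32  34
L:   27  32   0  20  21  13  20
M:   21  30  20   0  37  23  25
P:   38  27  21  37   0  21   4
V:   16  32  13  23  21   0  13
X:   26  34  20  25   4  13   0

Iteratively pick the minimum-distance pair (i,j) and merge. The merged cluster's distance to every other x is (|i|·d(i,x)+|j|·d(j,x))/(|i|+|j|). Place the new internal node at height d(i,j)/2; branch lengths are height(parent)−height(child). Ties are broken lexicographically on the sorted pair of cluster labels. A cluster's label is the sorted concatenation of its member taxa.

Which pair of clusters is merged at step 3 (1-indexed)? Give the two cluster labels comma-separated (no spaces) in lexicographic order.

L,V

iteration 1: select E,J (d=3); attach at lengths (3/2, 3/2); label the merged cluster EJ
  updated: d(EJ,L)=59/2, d(EJ,M)=51/2, d(EJ,P)=65/2, d(EJ,V)=24, d(EJ,X)=30
iteration 2: select P,X (d=4); attach at lengths (2, 2); label the merged cluster PX
  updated: d(EJ,PX)=125/4, d(L,PX)=41/2, d(M,PX)=31, d(PX,V)=17
iteration 3: select L,V (d=13); attach at lengths (13/2, 13/2); label the merged cluster LV
  updated: d(EJ,LV)=107/4, d(LV,M)=43/2, d(LV,PX)=75/4
iteration 4: select LV,PX (d=75/4); attach at lengths (23/8, 59/8); label the merged cluster LPVX
  updated: d(EJ,LPVX)=29, d(LPVX,M)=105/4
iteration 5: select EJ,M (d=51/2); attach at lengths (45/4, 51/4); label the merged cluster EJM
  updated: d(EJM,LPVX)=337/12
iteration 6: select EJM,LPVX (d=337/12); attach at lengths (31/24, 14/3); label the merged cluster EJLMPVX
final tree: (((E:3/2,J:3/2):45/4,M:51/4):31/24,((L:13/2,V:13/2):23/8,(P:2,X:2):59/8):14/3)
total length: 1445/24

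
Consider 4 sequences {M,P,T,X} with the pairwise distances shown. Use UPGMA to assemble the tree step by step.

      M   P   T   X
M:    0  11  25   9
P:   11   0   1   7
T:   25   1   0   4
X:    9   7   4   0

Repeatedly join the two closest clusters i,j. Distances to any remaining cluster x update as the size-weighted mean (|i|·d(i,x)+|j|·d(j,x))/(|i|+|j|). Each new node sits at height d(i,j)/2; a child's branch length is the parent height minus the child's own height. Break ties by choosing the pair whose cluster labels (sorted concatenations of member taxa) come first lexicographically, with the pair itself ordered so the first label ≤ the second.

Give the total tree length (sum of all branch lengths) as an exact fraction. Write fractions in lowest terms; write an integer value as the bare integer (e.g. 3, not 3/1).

1. join P+T (d=1) ⇒ PT; edges |P|=1/2, |T|=1/2
  updated: d(M,PT)=18, d(PT,X)=11/2
2. join PT+X (d=11/2) ⇒ PTX; edges |PT|=9/4, |X|=11/4
  updated: d(M,PTX)=15
3. join M+PTX (d=15) ⇒ MPTX; edges |M|=15/2, |PTX|=19/4
final tree: (M:15/2,((P:1/2,T:1/2):9/4,X:11/4):19/4)
total length: 73/4

73/4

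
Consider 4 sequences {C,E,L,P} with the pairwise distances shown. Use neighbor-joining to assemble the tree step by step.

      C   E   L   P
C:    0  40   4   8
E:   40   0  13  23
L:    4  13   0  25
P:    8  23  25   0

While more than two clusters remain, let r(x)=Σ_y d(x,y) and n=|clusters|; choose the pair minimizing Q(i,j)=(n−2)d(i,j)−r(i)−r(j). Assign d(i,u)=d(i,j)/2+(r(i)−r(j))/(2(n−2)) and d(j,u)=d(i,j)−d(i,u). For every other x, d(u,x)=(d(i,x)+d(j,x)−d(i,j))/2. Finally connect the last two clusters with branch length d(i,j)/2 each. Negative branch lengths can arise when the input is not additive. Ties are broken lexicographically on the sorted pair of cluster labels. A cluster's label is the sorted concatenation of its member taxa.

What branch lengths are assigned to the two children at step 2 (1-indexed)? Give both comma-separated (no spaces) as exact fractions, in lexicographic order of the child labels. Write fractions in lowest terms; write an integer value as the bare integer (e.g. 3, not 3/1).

25/2,15

1. join C+P (d=8, Q=-92) ⇒ CP; edges |C|=3, |P|=5
  updated: d(CP,E)=55/2, d(CP,L)=21/2
2. join CP+E (d=55/2, Q=-51) ⇒ CEP; edges |CP|=25/2, |E|=15
  updated: d(CEP,L)=-2
3. join CEP+L (d=-2) ⇒ CELP; edges |CEP|=-1, |L|=-1
final tree: (((C:3,P:5):25/2,E:15):-1,L:-1)
total length: 67/2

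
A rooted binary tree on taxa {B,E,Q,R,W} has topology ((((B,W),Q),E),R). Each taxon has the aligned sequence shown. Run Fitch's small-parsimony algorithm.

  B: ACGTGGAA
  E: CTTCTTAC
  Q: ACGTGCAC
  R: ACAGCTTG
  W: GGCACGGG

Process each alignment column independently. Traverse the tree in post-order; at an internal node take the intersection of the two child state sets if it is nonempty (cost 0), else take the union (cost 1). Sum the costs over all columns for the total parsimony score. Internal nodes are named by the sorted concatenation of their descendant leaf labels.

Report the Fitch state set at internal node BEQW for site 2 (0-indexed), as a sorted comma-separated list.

BW@0: {A} ∪ {G} = {A,G} (union, +1)
BQW@0: {A,G} ∩ {A} = {A} (intersection, +0)
BEQW@0: {A} ∪ {C} = {A,C} (union, +1)
BEQRW@0: {A,C} ∩ {A} = {A} (intersection, +0)
BW@1: {C} ∪ {G} = {C,G} (union, +1)
BQW@1: {C,G} ∩ {C} = {C} (intersection, +0)
BEQW@1: {C} ∪ {T} = {C,T} (union, +1)
BEQRW@1: {C,T} ∩ {C} = {C} (intersection, +0)
BW@2: {G} ∪ {C} = {C,G} (union, +1)
BQW@2: {C,G} ∩ {G} = {G} (intersection, +0)
BEQW@2: {G} ∪ {T} = {G,T} (union, +1)
BEQRW@2: {G,T} ∪ {A} = {A,G,T} (union, +1)
BW@3: {T} ∪ {A} = {A,T} (union, +1)
BQW@3: {A,T} ∩ {T} = {T} (intersection, +0)
BEQW@3: {T} ∪ {C} = {C,T} (union, +1)
BEQRW@3: {C,T} ∪ {G} = {C,G,T} (union, +1)
BW@4: {G} ∪ {C} = {C,G} (union, +1)
BQW@4: {C,G} ∩ {G} = {G} (intersection, +0)
BEQW@4: {G} ∪ {T} = {G,T} (union, +1)
BEQRW@4: {G,T} ∪ {C} = {C,G,T} (union, +1)
BW@5: {G} ∩ {G} = {G} (intersection, +0)
BQW@5: {G} ∪ {C} = {C,G} (union, +1)
BEQW@5: {C,G} ∪ {T} = {C,G,T} (union, +1)
BEQRW@5: {C,G,T} ∩ {T} = {T} (intersection, +0)
BW@6: {A} ∪ {G} = {A,G} (union, +1)
BQW@6: {A,G} ∩ {A} = {A} (intersection, +0)
BEQW@6: {A} ∩ {A} = {A} (intersection, +0)
BEQRW@6: {A} ∪ {T} = {A,T} (union, +1)
BW@7: {A} ∪ {G} = {A,G} (union, +1)
BQW@7: {A,G} ∪ {C} = {A,C,G} (union, +1)
BEQW@7: {A,C,G} ∩ {C} = {C} (intersection, +0)
BEQRW@7: {C} ∪ {G} = {C,G} (union, +1)
per-site changes: [2, 2, 3, 3, 3, 2, 2, 3]; total = 20

G,T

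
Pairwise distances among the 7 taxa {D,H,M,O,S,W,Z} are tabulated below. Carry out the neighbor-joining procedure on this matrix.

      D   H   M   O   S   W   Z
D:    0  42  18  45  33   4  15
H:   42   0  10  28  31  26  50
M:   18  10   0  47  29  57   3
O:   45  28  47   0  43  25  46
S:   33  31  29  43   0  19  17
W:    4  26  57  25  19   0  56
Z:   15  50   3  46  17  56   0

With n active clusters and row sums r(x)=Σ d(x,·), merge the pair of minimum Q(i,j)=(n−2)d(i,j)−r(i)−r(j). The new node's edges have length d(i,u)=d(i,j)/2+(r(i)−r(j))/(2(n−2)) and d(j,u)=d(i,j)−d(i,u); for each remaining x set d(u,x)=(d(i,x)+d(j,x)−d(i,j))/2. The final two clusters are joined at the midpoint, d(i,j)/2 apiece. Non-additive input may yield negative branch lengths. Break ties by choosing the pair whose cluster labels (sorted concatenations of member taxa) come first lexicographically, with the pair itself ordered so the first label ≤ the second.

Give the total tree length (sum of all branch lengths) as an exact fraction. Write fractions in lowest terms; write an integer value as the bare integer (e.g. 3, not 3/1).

step 1: merge (M,Z) at d=3, Q=-336; branch lengths M→-4/5, Z→19/5; new cluster MZ
  updated: d(D,MZ)=15, d(H,MZ)=57/2, d(MZ,O)=45, d(MZ,S)=43/2, d(MZ,W)=55
step 2: merge (D,W) at d=4, Q=-252; branch lengths D→13/4, W→3/4; new cluster DW
  updated: d(DW,H)=32, d(DW,MZ)=33, d(DW,O)=33, d(DW,S)=24
step 3: merge (H,O) at d=28, Q=-369/2; branch lengths H→109/12, O→227/12; new cluster HO
  updated: d(DW,HO)=37/2, d(HO,MZ)=91/4, d(HO,S)=23
step 4: merge (DW,HO) at d=37/2, Q=-411/4; branch lengths DW→193/16, HO→103/16; new cluster DHOW
  updated: d(DHOW,MZ)=149/8, d(DHOW,S)=57/4
step 5: merge (DHOW,MZ) at d=149/8, Q=-435/8; branch lengths DHOW→91/16, MZ→207/16; new cluster DHMOWZ
  updated: d(DHMOWZ,S)=137/16
step 6: merge (DHMOWZ,S) at d=137/16; branch lengths DHMOWZ→137/32, S→137/32; new cluster DHMOSWZ
final tree: ((((D:13/4,W:3/4):193/16,(H:109/12,O:227/12):103/16):91/16,(M:-4/5,Z:19/5):207/16):137/32,S:137/32)
total length: 1291/16

1291/16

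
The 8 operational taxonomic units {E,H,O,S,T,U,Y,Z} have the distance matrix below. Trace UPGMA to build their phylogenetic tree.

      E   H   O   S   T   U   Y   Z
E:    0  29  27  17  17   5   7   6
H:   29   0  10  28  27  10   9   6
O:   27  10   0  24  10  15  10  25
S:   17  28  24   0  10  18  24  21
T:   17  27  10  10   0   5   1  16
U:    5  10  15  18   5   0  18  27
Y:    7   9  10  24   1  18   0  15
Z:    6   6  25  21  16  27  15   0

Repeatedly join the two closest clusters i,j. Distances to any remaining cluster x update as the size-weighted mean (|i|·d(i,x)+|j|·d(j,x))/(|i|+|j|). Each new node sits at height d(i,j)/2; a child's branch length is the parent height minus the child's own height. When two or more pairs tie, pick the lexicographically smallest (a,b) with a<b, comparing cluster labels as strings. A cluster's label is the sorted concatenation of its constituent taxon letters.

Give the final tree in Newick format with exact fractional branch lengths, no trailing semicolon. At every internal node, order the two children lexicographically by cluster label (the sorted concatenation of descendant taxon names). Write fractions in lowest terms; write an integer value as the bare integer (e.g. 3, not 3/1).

((((E:5/2,U:5/2):59/12,(O:5,(T:1/2,Y:1/2):9/2):29/12):77/60,(H:3,Z:3):57/10):101/70,S:71/7)

step 1: merge (T,Y) at d=1; branch lengths T→1/2, Y→1/2; new cluster TY
  updated: d(E,TY)=12, d(H,TY)=18, d(O,TY)=10, d(S,TY)=17, d(TY,U)=23/2, d(TY,Z)=31/2
step 2: merge (E,U) at d=5; branch lengths E→5/2, U→5/2; new cluster EU
  updated: d(EU,H)=39/2, d(EU,O)=21, d(EU,S)=35/2, d(EU,TY)=47/4, d(EU,Z)=33/2
step 3: merge (H,Z) at d=6; branch lengths H→3, Z→3; new cluster HZ
  updated: d(EU,HZ)=18, d(HZ,O)=35/2, d(HZ,S)=49/2, d(HZ,TY)=67/4
step 4: merge (O,TY) at d=10; branch lengths O→5, TY→9/2; new cluster OTY
  updated: d(EU,OTY)=89/6, d(HZ,OTY)=17, d(OTY,S)=58/3
step 5: merge (EU,OTY) at d=89/6; branch lengths EU→59/12, OTY→29/12; new cluster EOTUY
  updated: d(EOTUY,HZ)=87/5, d(EOTUY,S)=93/5
step 6: merge (EOTUY,HZ) at d=87/5; branch lengths EOTUY→77/60, HZ→57/10; new cluster EHOTUYZ
  updated: d(EHOTUYZ,S)=142/7
step 7: merge (EHOTUYZ,S) at d=142/7; branch lengths EHOTUYZ→101/70, S→71/7; new cluster EHOSTUYZ
final tree: ((((E:5/2,U:5/2):59/12,(O:5,(T:1/2,Y:1/2):9/2):29/12):77/60,(H:3,Z:3):57/10):101/70,S:71/7)
total length: 19909/420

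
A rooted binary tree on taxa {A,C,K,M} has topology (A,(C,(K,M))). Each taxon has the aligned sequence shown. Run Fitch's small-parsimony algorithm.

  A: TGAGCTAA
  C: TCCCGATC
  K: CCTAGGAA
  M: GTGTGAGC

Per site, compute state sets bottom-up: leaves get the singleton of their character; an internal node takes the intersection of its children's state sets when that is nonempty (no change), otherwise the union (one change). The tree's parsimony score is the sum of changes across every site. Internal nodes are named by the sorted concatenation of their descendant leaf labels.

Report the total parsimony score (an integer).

17

site 0, node KM: K={C} ∪ M={G} → {C,G} (+1)
site 0, node CKM: C={T} ∪ KM={C,G} → {C,G,T} (+1)
site 0, node ACKM: A={T} ∩ CKM={C,G,T} → {T} (+0)
site 1, node KM: K={C} ∪ M={T} → {C,T} (+1)
site 1, node CKM: C={C} ∩ KM={C,T} → {C} (+0)
site 1, node ACKM: A={G} ∪ CKM={C} → {C,G} (+1)
site 2, node KM: K={T} ∪ M={G} → {G,T} (+1)
site 2, node CKM: C={C} ∪ KM={G,T} → {C,G,T} (+1)
site 2, node ACKM: A={A} ∪ CKM={C,G,T} → {A,C,G,T} (+1)
site 3, node KM: K={A} ∪ M={T} → {A,T} (+1)
site 3, node CKM: C={C} ∪ KM={A,T} → {A,C,T} (+1)
site 3, node ACKM: A={G} ∪ CKM={A,C,T} → {A,C,G,T} (+1)
site 4, node KM: K={G} ∩ M={G} → {G} (+0)
site 4, node CKM: C={G} ∩ KM={G} → {G} (+0)
site 4, node ACKM: A={C} ∪ CKM={G} → {C,G} (+1)
site 5, node KM: K={G} ∪ M={A} → {A,G} (+1)
site 5, node CKM: C={A} ∩ KM={A,G} → {A} (+0)
site 5, node ACKM: A={T} ∪ CKM={A} → {A,T} (+1)
site 6, node KM: K={A} ∪ M={G} → {A,G} (+1)
site 6, node CKM: C={T} ∪ KM={A,G} → {A,G,T} (+1)
site 6, node ACKM: A={A} ∩ CKM={A,G,T} → {A} (+0)
site 7, node KM: K={A} ∪ M={C} → {A,C} (+1)
site 7, node CKM: C={C} ∩ KM={A,C} → {C} (+0)
site 7, node ACKM: A={A} ∪ CKM={C} → {A,C} (+1)
per-site changes: [2, 2, 3, 3, 1, 2, 2, 2]; total = 17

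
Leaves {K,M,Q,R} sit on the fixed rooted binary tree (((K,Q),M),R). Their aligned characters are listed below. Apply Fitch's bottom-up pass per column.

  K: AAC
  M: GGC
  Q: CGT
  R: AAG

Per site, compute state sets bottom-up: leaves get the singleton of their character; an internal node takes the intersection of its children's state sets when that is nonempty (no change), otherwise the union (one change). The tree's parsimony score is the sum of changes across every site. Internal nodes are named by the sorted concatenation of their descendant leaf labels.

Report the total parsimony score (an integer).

6

KQ@0: {A} ∪ {C} = {A,C} (union, +1)
KMQ@0: {A,C} ∪ {G} = {A,C,G} (union, +1)
KMQR@0: {A,C,G} ∩ {A} = {A} (intersection, +0)
KQ@1: {A} ∪ {G} = {A,G} (union, +1)
KMQ@1: {A,G} ∩ {G} = {G} (intersection, +0)
KMQR@1: {G} ∪ {A} = {A,G} (union, +1)
KQ@2: {C} ∪ {T} = {C,T} (union, +1)
KMQ@2: {C,T} ∩ {C} = {C} (intersection, +0)
KMQR@2: {C} ∪ {G} = {C,G} (union, +1)
per-site changes: [2, 2, 2]; total = 6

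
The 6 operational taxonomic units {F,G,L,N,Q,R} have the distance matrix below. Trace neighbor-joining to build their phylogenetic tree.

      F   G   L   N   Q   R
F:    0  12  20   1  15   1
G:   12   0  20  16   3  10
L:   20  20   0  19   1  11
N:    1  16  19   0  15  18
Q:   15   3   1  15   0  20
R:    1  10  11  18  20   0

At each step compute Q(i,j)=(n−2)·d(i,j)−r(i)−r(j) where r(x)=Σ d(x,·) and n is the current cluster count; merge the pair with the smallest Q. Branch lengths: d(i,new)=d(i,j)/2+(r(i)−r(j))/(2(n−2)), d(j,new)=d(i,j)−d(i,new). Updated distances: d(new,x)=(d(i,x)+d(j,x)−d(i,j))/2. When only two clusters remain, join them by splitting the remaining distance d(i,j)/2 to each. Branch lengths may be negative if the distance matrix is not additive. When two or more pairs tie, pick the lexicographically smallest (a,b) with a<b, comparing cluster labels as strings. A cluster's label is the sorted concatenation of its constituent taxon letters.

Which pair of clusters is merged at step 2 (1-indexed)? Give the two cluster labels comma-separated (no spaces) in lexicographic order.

1. join L+Q (d=1, Q=-121) ⇒ LQ; edges |L|=21/8, |Q|=-13/8
  updated: d(F,LQ)=17, d(G,LQ)=11, d(LQ,N)=33/2, d(LQ,R)=15
2. join F+N (d=1, Q=-159/2) ⇒ FN; edges |F|=-35/12, |N|=47/12
  updated: d(FN,G)=27/2, d(FN,LQ)=65/4, d(FN,R)=9
3. join FN+R (d=9, Q=-219/4) ⇒ FNR; edges |FN|=91/16, |R|=53/16
  updated: d(FNR,G)=29/4, d(FNR,LQ)=89/8
4. join FNR+G (d=29/4, Q=-235/8) ⇒ FGNR; edges |FNR|=59/16, |G|=57/16
  updated: d(FGNR,LQ)=119/16
5. join FGNR+LQ (d=119/16) ⇒ FGLNQR; edges |FGNR|=119/32, |LQ|=119/32
final tree: ((((F:-35/12,N:47/12):91/16,R:53/16):59/16,G:57/16):119/32,(L:21/8,Q:-13/8):119/32)
total length: 411/16

F,N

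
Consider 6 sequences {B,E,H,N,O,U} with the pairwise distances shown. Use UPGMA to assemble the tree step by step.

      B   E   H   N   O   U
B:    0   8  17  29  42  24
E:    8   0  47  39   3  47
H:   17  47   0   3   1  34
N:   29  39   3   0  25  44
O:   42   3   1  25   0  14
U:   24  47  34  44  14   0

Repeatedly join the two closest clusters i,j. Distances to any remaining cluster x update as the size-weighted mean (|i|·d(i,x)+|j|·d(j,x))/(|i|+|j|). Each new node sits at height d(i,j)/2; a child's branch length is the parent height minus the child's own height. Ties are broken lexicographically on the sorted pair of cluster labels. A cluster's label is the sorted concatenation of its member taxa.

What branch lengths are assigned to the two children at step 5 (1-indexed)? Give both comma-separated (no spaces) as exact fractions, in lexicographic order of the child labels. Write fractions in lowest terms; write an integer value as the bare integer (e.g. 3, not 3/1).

step 1: merge (H,O) at d=1; branch lengths H→1/2, O→1/2; new cluster HO
  updated: d(B,HO)=59/2, d(E,HO)=25, d(HO,N)=14, d(HO,U)=24
step 2: merge (B,E) at d=8; branch lengths B→4, E→4; new cluster BE
  updated: d(BE,HO)=109/4, d(BE,N)=34, d(BE,U)=71/2
step 3: merge (HO,N) at d=14; branch lengths HO→13/2, N→7; new cluster HNO
  updated: d(BE,HNO)=59/2, d(HNO,U)=92/3
step 4: merge (BE,HNO) at d=59/2; branch lengths BE→43/4, HNO→31/4; new cluster BEHNO
  updated: d(BEHNO,U)=163/5
step 5: merge (BEHNO,U) at d=163/5; branch lengths BEHNO→31/20, U→163/10; new cluster BEHNOU
final tree: (((B:4,E:4):43/4,((H:1/2,O:1/2):13/2,N:7):31/4):31/20,U:163/10)
total length: 1177/20

31/20,163/10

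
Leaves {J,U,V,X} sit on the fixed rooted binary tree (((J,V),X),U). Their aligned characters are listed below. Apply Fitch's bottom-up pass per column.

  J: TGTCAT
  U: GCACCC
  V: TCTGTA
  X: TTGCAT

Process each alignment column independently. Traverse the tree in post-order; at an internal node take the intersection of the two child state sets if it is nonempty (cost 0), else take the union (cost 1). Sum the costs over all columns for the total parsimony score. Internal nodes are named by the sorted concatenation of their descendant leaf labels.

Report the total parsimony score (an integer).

10

JV@0: {T} ∩ {T} = {T} (intersection, +0)
JVX@0: {T} ∩ {T} = {T} (intersection, +0)
JUVX@0: {T} ∪ {G} = {G,T} (union, +1)
JV@1: {G} ∪ {C} = {C,G} (union, +1)
JVX@1: {C,G} ∪ {T} = {C,G,T} (union, +1)
JUVX@1: {C,G,T} ∩ {C} = {C} (intersection, +0)
JV@2: {T} ∩ {T} = {T} (intersection, +0)
JVX@2: {T} ∪ {G} = {G,T} (union, +1)
JUVX@2: {G,T} ∪ {A} = {A,G,T} (union, +1)
JV@3: {C} ∪ {G} = {C,G} (union, +1)
JVX@3: {C,G} ∩ {C} = {C} (intersection, +0)
JUVX@3: {C} ∩ {C} = {C} (intersection, +0)
JV@4: {A} ∪ {T} = {A,T} (union, +1)
JVX@4: {A,T} ∩ {A} = {A} (intersection, +0)
JUVX@4: {A} ∪ {C} = {A,C} (union, +1)
JV@5: {T} ∪ {A} = {A,T} (union, +1)
JVX@5: {A,T} ∩ {T} = {T} (intersection, +0)
JUVX@5: {T} ∪ {C} = {C,T} (union, +1)
per-site changes: [1, 2, 2, 1, 2, 2]; total = 10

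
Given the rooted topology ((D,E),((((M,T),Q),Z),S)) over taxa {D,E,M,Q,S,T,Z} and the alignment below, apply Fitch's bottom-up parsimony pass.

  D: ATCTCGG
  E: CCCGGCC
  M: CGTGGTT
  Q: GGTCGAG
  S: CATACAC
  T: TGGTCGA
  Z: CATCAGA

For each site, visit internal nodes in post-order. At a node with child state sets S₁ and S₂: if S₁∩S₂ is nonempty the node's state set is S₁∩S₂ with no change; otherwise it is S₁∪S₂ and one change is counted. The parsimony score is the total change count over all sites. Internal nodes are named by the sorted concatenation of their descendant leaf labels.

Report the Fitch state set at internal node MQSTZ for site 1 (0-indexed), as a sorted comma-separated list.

A

DE@0: {A} ∪ {C} = {A,C} (union, +1)
MT@0: {C} ∪ {T} = {C,T} (union, +1)
MQT@0: {C,T} ∪ {G} = {C,G,T} (union, +1)
MQTZ@0: {C,G,T} ∩ {C} = {C} (intersection, +0)
MQSTZ@0: {C} ∩ {C} = {C} (intersection, +0)
DEMQSTZ@0: {A,C} ∩ {C} = {C} (intersection, +0)
DE@1: {T} ∪ {C} = {C,T} (union, +1)
MT@1: {G} ∩ {G} = {G} (intersection, +0)
MQT@1: {G} ∩ {G} = {G} (intersection, +0)
MQTZ@1: {G} ∪ {A} = {A,G} (union, +1)
MQSTZ@1: {A,G} ∩ {A} = {A} (intersection, +0)
DEMQSTZ@1: {C,T} ∪ {A} = {A,C,T} (union, +1)
DE@2: {C} ∩ {C} = {C} (intersection, +0)
MT@2: {T} ∪ {G} = {G,T} (union, +1)
MQT@2: {G,T} ∩ {T} = {T} (intersection, +0)
MQTZ@2: {T} ∩ {T} = {T} (intersection, +0)
MQSTZ@2: {T} ∩ {T} = {T} (intersection, +0)
DEMQSTZ@2: {C} ∪ {T} = {C,T} (union, +1)
DE@3: {T} ∪ {G} = {G,T} (union, +1)
MT@3: {G} ∪ {T} = {G,T} (union, +1)
MQT@3: {G,T} ∪ {C} = {C,G,T} (union, +1)
MQTZ@3: {C,G,T} ∩ {C} = {C} (intersection, +0)
MQSTZ@3: {C} ∪ {A} = {A,C} (union, +1)
DEMQSTZ@3: {G,T} ∪ {A,C} = {A,C,G,T} (union, +1)
DE@4: {C} ∪ {G} = {C,G} (union, +1)
MT@4: {G} ∪ {C} = {C,G} (union, +1)
MQT@4: {C,G} ∩ {G} = {G} (intersection, +0)
MQTZ@4: {G} ∪ {A} = {A,G} (union, +1)
MQSTZ@4: {A,G} ∪ {C} = {A,C,G} (union, +1)
DEMQSTZ@4: {C,G} ∩ {A,C,G} = {C,G} (intersection, +0)
DE@5: {G} ∪ {C} = {C,G} (union, +1)
MT@5: {T} ∪ {G} = {G,T} (union, +1)
MQT@5: {G,T} ∪ {A} = {A,G,T} (union, +1)
MQTZ@5: {A,G,T} ∩ {G} = {G} (intersection, +0)
MQSTZ@5: {G} ∪ {A} = {A,G} (union, +1)
DEMQSTZ@5: {C,G} ∩ {A,G} = {G} (intersection, +0)
DE@6: {G} ∪ {C} = {C,G} (union, +1)
MT@6: {T} ∪ {A} = {A,T} (union, +1)
MQT@6: {A,T} ∪ {G} = {A,G,T} (union, +1)
MQTZ@6: {A,G,T} ∩ {A} = {A} (intersection, +0)
MQSTZ@6: {A} ∪ {C} = {A,C} (union, +1)
DEMQSTZ@6: {C,G} ∩ {A,C} = {C} (intersection, +0)
per-site changes: [3, 3, 2, 5, 4, 4, 4]; total = 25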